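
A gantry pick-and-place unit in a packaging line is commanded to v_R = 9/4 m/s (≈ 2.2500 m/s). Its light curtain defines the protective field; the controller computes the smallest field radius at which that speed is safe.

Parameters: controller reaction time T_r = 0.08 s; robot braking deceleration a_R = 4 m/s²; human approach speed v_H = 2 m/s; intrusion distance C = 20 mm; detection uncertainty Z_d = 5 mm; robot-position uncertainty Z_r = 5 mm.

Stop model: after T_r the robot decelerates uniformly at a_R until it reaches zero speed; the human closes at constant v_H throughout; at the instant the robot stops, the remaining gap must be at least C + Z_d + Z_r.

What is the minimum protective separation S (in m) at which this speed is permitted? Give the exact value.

S_min = 6809/3200 m = 2.1278 m

T_s = v_R/a_R = (9/4)/4 = 0.5625 s
robot in T_r: 2.2500·0.0800 = 0.1800 m
robot covers 2.2500·0.5625 − ½·4.0000·0.5625² = 0.6328 m while stopping
person approaches 2.0000·(0.0800+0.5625) = 1.2850 m
C+Z_d+Z_r = 0.0200+0.0050+0.0050 = 0.0300 m
S_min ≈ 0.1800+0.6328+1.2850+0.0300  ⇒  S_min = 6809/3200 m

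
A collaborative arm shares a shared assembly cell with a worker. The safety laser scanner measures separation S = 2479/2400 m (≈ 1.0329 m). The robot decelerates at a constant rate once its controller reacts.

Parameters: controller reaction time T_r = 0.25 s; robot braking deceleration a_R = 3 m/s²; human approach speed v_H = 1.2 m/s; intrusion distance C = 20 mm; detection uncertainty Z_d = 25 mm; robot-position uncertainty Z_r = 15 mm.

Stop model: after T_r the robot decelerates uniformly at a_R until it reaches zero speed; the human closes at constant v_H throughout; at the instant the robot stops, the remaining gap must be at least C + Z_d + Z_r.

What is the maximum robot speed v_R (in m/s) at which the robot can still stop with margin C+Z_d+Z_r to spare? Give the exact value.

v_R_max = 17/20 m/s = 0.8500 m/s

quadratic (1/6)·v² + (13/20)·v + (-323/480) = 0
  disc = (13/20)² − 4·(1/6)·(-323/480) = 196/225 ; √disc = 14/15
  v_R = (−(13/20) + 14/15) / (2·(1/6)) = 17/20 m/s
check:
T_s = v_R/a_R = (17/20)/3 = 0.2833 s
reaction-phase robot travel = 0.8500·0.2500 = 0.2125 m
braking distance = 0.8500²/(2·3.0000) = 0.1204 m
human over T_r+T_s: 1.2000·(0.2500+0.2833) = 0.6400 m
margins: 0.0200+0.0250+0.0150 = 0.0600 m
sum ≈ 0.2125+0.1204+0.6400+0.0600 ≈ 1.0329 m = S ✓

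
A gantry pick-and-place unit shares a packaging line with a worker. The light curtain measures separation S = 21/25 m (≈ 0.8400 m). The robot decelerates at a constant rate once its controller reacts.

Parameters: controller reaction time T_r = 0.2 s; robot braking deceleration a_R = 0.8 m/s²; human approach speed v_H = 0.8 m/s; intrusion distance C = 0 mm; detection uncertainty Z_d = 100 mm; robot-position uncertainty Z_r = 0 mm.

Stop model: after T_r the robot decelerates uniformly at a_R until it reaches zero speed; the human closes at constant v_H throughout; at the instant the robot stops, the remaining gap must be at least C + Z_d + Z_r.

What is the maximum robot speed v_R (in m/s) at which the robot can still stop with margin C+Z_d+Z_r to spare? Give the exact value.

v_R_max = 2/5 m/s = 0.4000 m/s

collect terms ⇒ (5/8)·v_R² + (6/5)·v_R + (-29/50) = 0
  disc = (6/5)² − 4·(5/8)·(-29/50) = 289/100 ; √disc = 17/10
  v_R = (−(6/5) + 17/10) / (2·(5/8)) = 2/5 m/s
check:
stop time T_s = (2/5)/(4/5) = 0.5000 s
reaction-phase robot travel = 0.4000·0.2000 = 0.0800 m
robot under decel: 0.4000²/(2·0.8000) = 0.1000 m
human closes 0.8000·0.7000 = 0.5600 m
margins: 0.0000+0.1000+0.0000 = 0.1000 m
sum ≈ 0.0800+0.1000+0.5600+0.1000 ≈ 0.8400 m = S ✓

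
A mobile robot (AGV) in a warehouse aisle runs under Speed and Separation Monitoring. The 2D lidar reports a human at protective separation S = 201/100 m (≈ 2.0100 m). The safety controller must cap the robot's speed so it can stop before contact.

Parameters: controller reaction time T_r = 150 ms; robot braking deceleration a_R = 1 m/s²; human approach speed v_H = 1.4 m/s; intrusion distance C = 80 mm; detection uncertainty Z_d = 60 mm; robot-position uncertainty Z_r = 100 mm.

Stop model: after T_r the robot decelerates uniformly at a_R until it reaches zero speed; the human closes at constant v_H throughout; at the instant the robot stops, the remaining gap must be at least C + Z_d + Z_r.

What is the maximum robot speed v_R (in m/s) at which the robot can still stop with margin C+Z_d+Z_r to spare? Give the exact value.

v_R_max = 4/5 m/s = 0.8000 m/s

quadratic (1/2)·v² + (31/20)·v + (-39/25) = 0
  disc = (31/20)² − 4·(1/2)·(-39/25) = 2209/400 ; √disc = 47/20
  v_R = (−(31/20) + 47/20) / (2·(1/2)) = 4/5 m/s
check:
stop time T_s = (4/5)/1 = 0.8000 s
reaction-phase robot travel = 0.8000·0.1500 = 0.1200 m
robot under decel: 0.8000²/(2·1.0000) = 0.3200 m
person approaches 1.4000·(0.1500+0.8000) = 1.3300 m
C+Z_d+Z_r = 0.0800+0.0600+0.1000 = 0.2400 m
sum ≈ 0.1200+0.3200+1.3300+0.2400 ≈ 2.0100 m = S ✓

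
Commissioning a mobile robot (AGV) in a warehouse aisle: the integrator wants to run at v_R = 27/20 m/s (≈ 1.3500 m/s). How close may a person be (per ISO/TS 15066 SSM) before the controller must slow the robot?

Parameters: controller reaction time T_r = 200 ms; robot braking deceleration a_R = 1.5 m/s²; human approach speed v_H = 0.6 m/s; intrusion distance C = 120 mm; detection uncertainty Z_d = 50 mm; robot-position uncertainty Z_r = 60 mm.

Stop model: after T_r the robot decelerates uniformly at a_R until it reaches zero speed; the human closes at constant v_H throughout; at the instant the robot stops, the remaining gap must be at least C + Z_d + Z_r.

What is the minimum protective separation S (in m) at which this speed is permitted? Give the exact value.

T_s = v_R/a_R = (27/20)/(3/2) = 0.9000 s
robot in T_r: 1.3500·0.2000 = 0.2700 m
robot covers 1.3500·0.9000 − ½·1.5000·0.9000² = 0.6075 m while stopping
human closes 0.6000·1.1000 = 0.6600 m
residual clearance needed = 0.1200+0.0500+0.0600 = 0.2300 m
S_min ≈ 0.2700+0.6075+0.6600+0.2300  ⇒  S_min = 707/400 m

S_min = 707/400 m = 1.7675 m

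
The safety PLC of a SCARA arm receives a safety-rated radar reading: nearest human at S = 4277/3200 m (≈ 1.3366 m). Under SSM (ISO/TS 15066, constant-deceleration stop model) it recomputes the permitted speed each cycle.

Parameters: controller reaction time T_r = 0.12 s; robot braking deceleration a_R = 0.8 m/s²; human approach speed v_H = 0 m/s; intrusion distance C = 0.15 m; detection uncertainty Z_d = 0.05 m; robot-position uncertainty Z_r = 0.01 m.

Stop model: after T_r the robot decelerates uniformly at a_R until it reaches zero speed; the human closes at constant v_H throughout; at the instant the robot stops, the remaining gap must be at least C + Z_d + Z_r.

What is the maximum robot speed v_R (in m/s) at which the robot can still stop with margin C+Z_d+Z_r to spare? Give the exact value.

v_R_max = 5/4 m/s = 1.2500 m/s

quadratic (5/8)·v² + (3/25)·v + (-721/640) = 0
  disc = (3/25)² − 4·(5/8)·(-721/640) = 452929/160000 ; √disc = 673/400
  v_R = (−(3/25) + 673/400) / (2·(5/8)) = 5/4 m/s
check:
T_s = v_R/a_R = (5/4)/(4/5) = 1.5625 s
robot in T_r: 1.2500·0.1200 = 0.1500 m
robot covers 1.2500·1.5625 − ½·0.8000·1.5625² = 0.9766 m while stopping
person approaches 0.0000·(0.1200+1.5625) = 0.0000 m
margins: 0.1500+0.0500+0.0100 = 0.2100 m
sum ≈ 0.1500+0.9766+0.0000+0.2100 ≈ 1.3366 m = S ✓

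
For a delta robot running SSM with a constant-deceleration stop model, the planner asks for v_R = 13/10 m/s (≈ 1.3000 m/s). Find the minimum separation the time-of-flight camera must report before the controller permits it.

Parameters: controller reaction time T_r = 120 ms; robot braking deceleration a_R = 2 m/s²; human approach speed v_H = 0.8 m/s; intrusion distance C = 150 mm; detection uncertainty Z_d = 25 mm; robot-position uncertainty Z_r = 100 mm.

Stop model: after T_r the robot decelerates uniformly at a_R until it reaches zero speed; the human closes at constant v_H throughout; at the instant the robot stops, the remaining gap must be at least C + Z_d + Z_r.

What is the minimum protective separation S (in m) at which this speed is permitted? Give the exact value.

stop time T_s = (13/10)/2 = 0.6500 s
robot in T_r: 1.3000·0.1200 = 0.1560 m
robot under decel: 1.3000²/(2·2.0000) = 0.4225 m
human over T_r+T_s: 0.8000·(0.1200+0.6500) = 0.6160 m
residual clearance needed = 0.1500+0.0250+0.1000 = 0.2750 m
S_min ≈ 0.1560+0.4225+0.6160+0.2750  ⇒  S_min = 2939/2000 m

S_min = 2939/2000 m = 1.4695 m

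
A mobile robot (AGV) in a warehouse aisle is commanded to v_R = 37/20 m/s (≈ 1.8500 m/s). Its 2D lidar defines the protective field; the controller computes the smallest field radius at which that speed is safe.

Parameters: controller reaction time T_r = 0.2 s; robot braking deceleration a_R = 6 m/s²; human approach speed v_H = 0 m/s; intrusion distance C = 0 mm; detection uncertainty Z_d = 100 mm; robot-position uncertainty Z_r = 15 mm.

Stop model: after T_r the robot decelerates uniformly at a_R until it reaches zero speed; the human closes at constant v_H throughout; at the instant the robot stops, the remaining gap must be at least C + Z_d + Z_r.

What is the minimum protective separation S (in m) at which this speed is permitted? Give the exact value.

S_min = 3697/4800 m = 0.7702 m

T_s = v_R/a_R = (37/20)/6 = 0.3083 s
reaction-phase robot travel = 1.8500·0.2000 = 0.3700 m
braking distance = 1.8500²/(2·6.0000) = 0.2852 m
human closes 0.0000·0.5083 = 0.0000 m
residual clearance needed = 0.0000+0.1000+0.0150 = 0.1150 m
S_min ≈ 0.3700+0.2852+0.0000+0.1150  ⇒  S_min = 3697/4800 m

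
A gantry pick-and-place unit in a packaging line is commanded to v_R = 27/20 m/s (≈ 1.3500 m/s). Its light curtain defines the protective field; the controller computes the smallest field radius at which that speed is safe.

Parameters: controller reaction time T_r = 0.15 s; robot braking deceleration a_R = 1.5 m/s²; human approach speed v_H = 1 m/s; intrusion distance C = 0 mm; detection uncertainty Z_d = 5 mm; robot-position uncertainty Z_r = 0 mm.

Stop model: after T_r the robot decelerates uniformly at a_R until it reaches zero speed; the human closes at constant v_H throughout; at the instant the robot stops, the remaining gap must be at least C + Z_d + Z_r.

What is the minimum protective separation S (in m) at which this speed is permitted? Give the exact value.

S_min = 373/200 m = 1.8650 m

T_s = v_R/a_R = (27/20)/(3/2) = 0.9000 s
robot covers v_R·T_r = 1.3500·0.1500 = 0.2025 m before braking
robot covers 1.3500·0.9000 − ½·1.5000·0.9000² = 0.6075 m while stopping
human closes 1.0000·1.0500 = 1.0500 m
residual clearance needed = 0.0000+0.0050+0.0000 = 0.0050 m
S_min ≈ 0.2025+0.6075+1.0500+0.0050  ⇒  S_min = 373/200 m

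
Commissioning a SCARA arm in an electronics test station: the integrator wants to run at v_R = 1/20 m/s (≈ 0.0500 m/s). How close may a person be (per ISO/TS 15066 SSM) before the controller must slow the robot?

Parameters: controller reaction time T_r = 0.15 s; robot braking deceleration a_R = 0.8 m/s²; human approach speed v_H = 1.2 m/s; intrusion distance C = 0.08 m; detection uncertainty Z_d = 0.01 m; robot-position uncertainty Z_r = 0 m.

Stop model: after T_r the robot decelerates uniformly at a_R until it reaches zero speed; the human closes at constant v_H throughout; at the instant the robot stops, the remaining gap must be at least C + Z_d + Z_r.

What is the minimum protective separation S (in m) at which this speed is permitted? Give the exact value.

S_min = 1133/3200 m = 0.3541 m

stop time T_s = (1/20)/(4/5) = 0.0625 s
reaction-phase robot travel = 0.0500·0.1500 = 0.0075 m
braking distance = 0.0500²/(2·0.8000) = 0.0016 m
human over T_r+T_s: 1.2000·(0.1500+0.0625) = 0.2550 m
C+Z_d+Z_r = 0.0800+0.0100+0.0000 = 0.0900 m
S_min ≈ 0.0075+0.0016+0.2550+0.0900  ⇒  S_min = 1133/3200 m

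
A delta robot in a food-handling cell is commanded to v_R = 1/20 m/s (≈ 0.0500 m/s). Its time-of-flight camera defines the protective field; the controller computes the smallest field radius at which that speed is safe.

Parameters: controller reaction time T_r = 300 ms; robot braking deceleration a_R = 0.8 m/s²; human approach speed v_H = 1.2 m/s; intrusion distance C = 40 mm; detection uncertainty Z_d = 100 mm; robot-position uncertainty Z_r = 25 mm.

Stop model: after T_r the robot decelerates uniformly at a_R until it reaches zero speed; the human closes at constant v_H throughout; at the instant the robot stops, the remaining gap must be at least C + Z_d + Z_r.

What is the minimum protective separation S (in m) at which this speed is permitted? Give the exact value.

S_min = 1973/3200 m = 0.6166 m

braking lasts T_s = (1/20)/(4/5) = 0.0625 s
robot covers v_R·T_r = 0.0500·0.3000 = 0.0150 m before braking
braking distance = 0.0500²/(2·0.8000) = 0.0016 m
human closes 1.2000·0.3625 = 0.4350 m
residual clearance needed = 0.0400+0.1000+0.0250 = 0.1650 m
S_min ≈ 0.0150+0.0016+0.4350+0.1650  ⇒  S_min = 1973/3200 m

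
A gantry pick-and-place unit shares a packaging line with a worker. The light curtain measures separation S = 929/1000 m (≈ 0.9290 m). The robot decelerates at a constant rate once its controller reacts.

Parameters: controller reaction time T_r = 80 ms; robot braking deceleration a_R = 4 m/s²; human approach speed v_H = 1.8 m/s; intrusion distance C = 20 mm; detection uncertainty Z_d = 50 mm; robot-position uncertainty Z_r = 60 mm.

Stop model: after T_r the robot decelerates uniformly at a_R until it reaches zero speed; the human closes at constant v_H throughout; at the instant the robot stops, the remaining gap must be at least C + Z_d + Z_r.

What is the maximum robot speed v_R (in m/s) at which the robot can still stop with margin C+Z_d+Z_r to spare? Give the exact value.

at the boundary: (1/8)·v² + (53/100)·v + (-131/200) = 0
  disc = (53/100)² − 4·(1/8)·(-131/200) = 1521/2500 ; √disc = 39/50
  v_R = (−(53/100) + 39/50) / (2·(1/8)) = 1 m/s
check:
braking lasts T_s = 1/4 = 0.2500 s
robot in T_r: 1.0000·0.0800 = 0.0800 m
braking distance = 1.0000²/(2·4.0000) = 0.1250 m
human closes 1.8000·0.3300 = 0.5940 m
residual clearance needed = 0.0200+0.0500+0.0600 = 0.1300 m
sum ≈ 0.0800+0.1250+0.5940+0.1300 ≈ 0.9290 m = S ✓

v_R_max = 1 m/s = 1.0000 m/s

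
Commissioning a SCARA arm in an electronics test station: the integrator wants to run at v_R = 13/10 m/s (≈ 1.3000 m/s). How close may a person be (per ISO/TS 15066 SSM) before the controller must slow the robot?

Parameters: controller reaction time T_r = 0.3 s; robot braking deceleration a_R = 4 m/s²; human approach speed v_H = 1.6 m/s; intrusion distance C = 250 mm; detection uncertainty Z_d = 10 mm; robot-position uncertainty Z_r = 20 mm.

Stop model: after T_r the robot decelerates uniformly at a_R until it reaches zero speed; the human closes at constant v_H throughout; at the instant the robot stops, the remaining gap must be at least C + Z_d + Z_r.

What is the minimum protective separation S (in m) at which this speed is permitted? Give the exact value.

S_min = 301/160 m = 1.8813 m

T_s = v_R/a_R = (13/10)/4 = 0.3250 s
robot covers v_R·T_r = 1.3000·0.3000 = 0.3900 m before braking
robot covers 1.3000·0.3250 − ½·4.0000·0.3250² = 0.2112 m while stopping
human over T_r+T_s: 1.6000·(0.3000+0.3250) = 1.0000 m
residual clearance needed = 0.2500+0.0100+0.0200 = 0.2800 m
S_min ≈ 0.3900+0.2112+1.0000+0.2800  ⇒  S_min = 301/160 m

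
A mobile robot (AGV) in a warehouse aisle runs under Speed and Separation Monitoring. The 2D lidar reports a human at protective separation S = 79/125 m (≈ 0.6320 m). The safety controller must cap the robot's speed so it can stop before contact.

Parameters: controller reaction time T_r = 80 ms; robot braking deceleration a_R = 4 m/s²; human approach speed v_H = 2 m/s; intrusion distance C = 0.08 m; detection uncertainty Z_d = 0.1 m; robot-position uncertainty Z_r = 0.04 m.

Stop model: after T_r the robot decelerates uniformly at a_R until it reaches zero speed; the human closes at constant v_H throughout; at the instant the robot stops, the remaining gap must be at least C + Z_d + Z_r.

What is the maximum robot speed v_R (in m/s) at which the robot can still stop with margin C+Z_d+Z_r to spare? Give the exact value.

collect terms ⇒ (1/8)·v_R² + (29/50)·v_R + (-63/250) = 0
  disc = (29/50)² − 4·(1/8)·(-63/250) = 289/625 ; √disc = 17/25
  v_R = (−(29/50) + 17/25) / (2·(1/8)) = 2/5 m/s
check:
T_s = v_R/a_R = (2/5)/4 = 0.1000 s
robot in T_r: 0.4000·0.0800 = 0.0320 m
braking distance = 0.4000²/(2·4.0000) = 0.0200 m
human over T_r+T_s: 2.0000·(0.0800+0.1000) = 0.3600 m
margins: 0.0800+0.1000+0.0400 = 0.2200 m
sum ≈ 0.0320+0.0200+0.3600+0.2200 ≈ 0.6320 m = S ✓

v_R_max = 2/5 m/s = 0.4000 m/s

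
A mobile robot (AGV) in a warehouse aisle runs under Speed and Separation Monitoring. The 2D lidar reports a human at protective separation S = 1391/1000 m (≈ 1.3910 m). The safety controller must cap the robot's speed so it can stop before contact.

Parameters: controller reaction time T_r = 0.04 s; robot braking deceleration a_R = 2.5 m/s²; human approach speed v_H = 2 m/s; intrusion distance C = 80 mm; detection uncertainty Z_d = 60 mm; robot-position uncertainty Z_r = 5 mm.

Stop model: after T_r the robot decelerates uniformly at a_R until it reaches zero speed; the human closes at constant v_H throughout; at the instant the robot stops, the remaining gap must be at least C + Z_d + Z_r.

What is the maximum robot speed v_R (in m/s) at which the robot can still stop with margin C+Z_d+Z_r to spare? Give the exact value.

v_R_max = 11/10 m/s = 1.1000 m/s

at the boundary: (1/5)·v² + (21/25)·v + (-583/500) = 0
  disc = (21/25)² − 4·(1/5)·(-583/500) = 1024/625 ; √disc = 32/25
  v_R = (−(21/25) + 32/25) / (2·(1/5)) = 11/10 m/s
check:
braking lasts T_s = (11/10)/(5/2) = 0.4400 s
robot covers v_R·T_r = 1.1000·0.0400 = 0.0440 m before braking
robot covers 1.1000·0.4400 − ½·2.5000·0.4400² = 0.2420 m while stopping
human over T_r+T_s: 2.0000·(0.0400+0.4400) = 0.9600 m
C+Z_d+Z_r = 0.0800+0.0600+0.0050 = 0.1450 m
sum ≈ 0.0440+0.2420+0.9600+0.1450 ≈ 1.3910 m = S ✓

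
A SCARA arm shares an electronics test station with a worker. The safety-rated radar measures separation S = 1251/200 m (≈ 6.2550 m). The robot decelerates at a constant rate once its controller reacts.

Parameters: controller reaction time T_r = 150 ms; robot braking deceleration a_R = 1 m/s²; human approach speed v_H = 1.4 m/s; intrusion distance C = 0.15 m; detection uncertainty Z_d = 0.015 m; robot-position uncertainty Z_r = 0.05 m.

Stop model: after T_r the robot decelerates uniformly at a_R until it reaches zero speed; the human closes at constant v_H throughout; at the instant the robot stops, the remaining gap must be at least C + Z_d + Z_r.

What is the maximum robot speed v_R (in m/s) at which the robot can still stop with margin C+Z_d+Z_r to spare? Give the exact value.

quadratic (1/2)·v² + (31/20)·v + (-583/100) = 0
  disc = (31/20)² − 4·(1/2)·(-583/100) = 225/16 ; √disc = 15/4
  v_R = (−(31/20) + 15/4) / (2·(1/2)) = 11/5 m/s
check:
braking lasts T_s = (11/5)/1 = 2.2000 s
reaction-phase robot travel = 2.2000·0.1500 = 0.3300 m
robot covers 2.2000·2.2000 − ½·1.0000·2.2000² = 2.4200 m while stopping
human closes 1.4000·2.3500 = 3.2900 m
C+Z_d+Z_r = 0.1500+0.0150+0.0500 = 0.2150 m
sum ≈ 0.3300+2.4200+3.2900+0.2150 ≈ 6.2550 m = S ✓

v_R_max = 11/5 m/s = 2.2000 m/s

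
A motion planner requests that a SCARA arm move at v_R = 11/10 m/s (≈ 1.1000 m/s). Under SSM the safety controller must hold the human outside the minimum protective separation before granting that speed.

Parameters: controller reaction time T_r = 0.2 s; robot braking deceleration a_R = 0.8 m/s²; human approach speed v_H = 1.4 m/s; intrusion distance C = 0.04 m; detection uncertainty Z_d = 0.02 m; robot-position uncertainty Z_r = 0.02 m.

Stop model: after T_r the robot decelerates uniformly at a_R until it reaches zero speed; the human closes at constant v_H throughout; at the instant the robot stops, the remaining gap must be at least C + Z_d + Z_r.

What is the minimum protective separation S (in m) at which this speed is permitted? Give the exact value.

S_min = 2609/800 m = 3.2612 m

braking lasts T_s = (11/10)/(4/5) = 1.3750 s
robot in T_r: 1.1000·0.2000 = 0.2200 m
robot under decel: 1.1000²/(2·0.8000) = 0.7562 m
human closes 1.4000·1.5750 = 2.2050 m
residual clearance needed = 0.0400+0.0200+0.0200 = 0.0800 m
S_min ≈ 0.2200+0.7562+2.2050+0.0800  ⇒  S_min = 2609/800 m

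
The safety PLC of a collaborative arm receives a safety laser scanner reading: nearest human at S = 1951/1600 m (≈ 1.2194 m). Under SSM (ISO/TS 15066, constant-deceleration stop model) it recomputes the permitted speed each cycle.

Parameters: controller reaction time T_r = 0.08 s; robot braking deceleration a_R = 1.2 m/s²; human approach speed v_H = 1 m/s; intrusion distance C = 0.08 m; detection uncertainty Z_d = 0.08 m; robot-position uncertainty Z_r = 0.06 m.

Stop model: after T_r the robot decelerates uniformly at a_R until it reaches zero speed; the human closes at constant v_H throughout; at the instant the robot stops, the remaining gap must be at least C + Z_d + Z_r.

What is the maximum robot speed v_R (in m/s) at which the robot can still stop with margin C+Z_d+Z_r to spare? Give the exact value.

v_R_max = 3/4 m/s = 0.7500 m/s

collect terms ⇒ (5/12)·v_R² + (137/150)·v_R + (-1471/1600) = 0
  disc = (137/150)² − 4·(5/12)·(-1471/1600) = 851929/360000 ; √disc = 923/600
  v_R = (−(137/150) + 923/600) / (2·(5/12)) = 3/4 m/s
check:
T_s = v_R/a_R = (3/4)/(6/5) = 0.6250 s
robot in T_r: 0.7500·0.0800 = 0.0600 m
braking distance = 0.7500²/(2·1.2000) = 0.2344 m
human over T_r+T_s: 1.0000·(0.0800+0.6250) = 0.7050 m
residual clearance needed = 0.0800+0.0800+0.0600 = 0.2200 m
sum ≈ 0.0600+0.2344+0.7050+0.2200 ≈ 1.2194 m = S ✓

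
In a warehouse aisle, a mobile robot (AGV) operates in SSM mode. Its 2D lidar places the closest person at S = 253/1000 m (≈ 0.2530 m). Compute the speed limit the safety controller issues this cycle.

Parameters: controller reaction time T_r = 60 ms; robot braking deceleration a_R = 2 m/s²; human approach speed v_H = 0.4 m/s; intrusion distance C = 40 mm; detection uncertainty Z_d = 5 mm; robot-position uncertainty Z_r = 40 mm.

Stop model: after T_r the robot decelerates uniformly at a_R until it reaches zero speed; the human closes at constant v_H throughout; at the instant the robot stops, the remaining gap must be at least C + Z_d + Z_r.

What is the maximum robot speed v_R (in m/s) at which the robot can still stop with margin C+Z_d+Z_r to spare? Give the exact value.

v_R_max = 2/5 m/s = 0.4000 m/s

quadratic (1/4)·v² + (13/50)·v + (-18/125) = 0
  disc = (13/50)² − 4·(1/4)·(-18/125) = 529/2500 ; √disc = 23/50
  v_R = (−(13/50) + 23/50) / (2·(1/4)) = 2/5 m/s
check:
braking lasts T_s = (2/5)/2 = 0.2000 s
robot covers v_R·T_r = 0.4000·0.0600 = 0.0240 m before braking
braking distance = 0.4000²/(2·2.0000) = 0.0400 m
human over T_r+T_s: 0.4000·(0.0600+0.2000) = 0.1040 m
residual clearance needed = 0.0400+0.0050+0.0400 = 0.0850 m
sum ≈ 0.0240+0.0400+0.1040+0.0850 ≈ 0.2530 m = S ✓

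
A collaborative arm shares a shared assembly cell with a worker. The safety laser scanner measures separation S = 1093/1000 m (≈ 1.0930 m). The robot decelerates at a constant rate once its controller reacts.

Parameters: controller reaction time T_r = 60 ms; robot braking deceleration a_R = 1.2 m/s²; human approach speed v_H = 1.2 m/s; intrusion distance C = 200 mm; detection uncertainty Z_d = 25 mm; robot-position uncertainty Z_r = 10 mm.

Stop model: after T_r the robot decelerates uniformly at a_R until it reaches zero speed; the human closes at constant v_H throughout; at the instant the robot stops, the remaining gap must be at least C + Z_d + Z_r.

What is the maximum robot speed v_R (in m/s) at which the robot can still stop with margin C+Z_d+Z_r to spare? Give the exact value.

quadratic (5/12)·v² + (53/50)·v + (-393/500) = 0
  disc = (53/50)² − 4·(5/12)·(-393/500) = 1521/625 ; √disc = 39/25
  v_R = (−(53/50) + 39/25) / (2·(5/12)) = 3/5 m/s
check:
stop time T_s = (3/5)/(6/5) = 0.5000 s
robot in T_r: 0.6000·0.0600 = 0.0360 m
braking distance = 0.6000²/(2·1.2000) = 0.1500 m
person approaches 1.2000·(0.0600+0.5000) = 0.6720 m
margins: 0.2000+0.0250+0.0100 = 0.2350 m
sum ≈ 0.0360+0.1500+0.6720+0.2350 ≈ 1.0930 m = S ✓

v_R_max = 3/5 m/s = 0.6000 m/s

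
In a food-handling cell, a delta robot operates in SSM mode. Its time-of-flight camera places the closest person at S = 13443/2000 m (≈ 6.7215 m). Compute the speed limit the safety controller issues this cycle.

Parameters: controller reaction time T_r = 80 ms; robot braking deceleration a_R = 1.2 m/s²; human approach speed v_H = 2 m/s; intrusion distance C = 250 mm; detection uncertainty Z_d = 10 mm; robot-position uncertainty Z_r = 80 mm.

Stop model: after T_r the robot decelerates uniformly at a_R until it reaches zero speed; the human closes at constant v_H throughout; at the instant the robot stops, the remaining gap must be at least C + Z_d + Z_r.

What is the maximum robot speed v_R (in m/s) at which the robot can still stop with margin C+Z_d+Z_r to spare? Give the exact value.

v_R_max = 23/10 m/s = 2.3000 m/s

quadratic (5/12)·v² + (131/75)·v + (-12443/2000) = 0
  disc = (131/75)² − 4·(5/12)·(-12443/2000) = 1207801/90000 ; √disc = 1099/300
  v_R = (−(131/75) + 1099/300) / (2·(5/12)) = 23/10 m/s
check:
T_s = v_R/a_R = (23/10)/(6/5) = 1.9167 s
robot covers v_R·T_r = 2.3000·0.0800 = 0.1840 m before braking
robot covers 2.3000·1.9167 − ½·1.2000·1.9167² = 2.2042 m while stopping
human closes 2.0000·1.9967 = 3.9933 m
residual clearance needed = 0.2500+0.0100+0.0800 = 0.3400 m
sum ≈ 0.1840+2.2042+3.9933+0.3400 ≈ 6.7215 m = S ✓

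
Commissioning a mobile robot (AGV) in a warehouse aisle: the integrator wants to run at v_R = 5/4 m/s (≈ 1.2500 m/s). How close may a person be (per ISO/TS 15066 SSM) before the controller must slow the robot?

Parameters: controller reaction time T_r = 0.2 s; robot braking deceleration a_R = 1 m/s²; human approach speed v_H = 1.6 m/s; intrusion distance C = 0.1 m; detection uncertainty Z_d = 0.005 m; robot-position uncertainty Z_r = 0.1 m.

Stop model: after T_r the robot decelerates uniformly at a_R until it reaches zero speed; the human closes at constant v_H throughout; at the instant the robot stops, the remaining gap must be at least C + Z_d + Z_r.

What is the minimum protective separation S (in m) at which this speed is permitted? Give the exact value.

S_min = 569/160 m = 3.5562 m

braking lasts T_s = (5/4)/1 = 1.2500 s
reaction-phase robot travel = 1.2500·0.2000 = 0.2500 m
braking distance = 1.2500²/(2·1.0000) = 0.7812 m
human over T_r+T_s: 1.6000·(0.2000+1.2500) = 2.3200 m
margins: 0.1000+0.0050+0.1000 = 0.2050 m
S_min ≈ 0.2500+0.7812+2.3200+0.2050  ⇒  S_min = 569/160 m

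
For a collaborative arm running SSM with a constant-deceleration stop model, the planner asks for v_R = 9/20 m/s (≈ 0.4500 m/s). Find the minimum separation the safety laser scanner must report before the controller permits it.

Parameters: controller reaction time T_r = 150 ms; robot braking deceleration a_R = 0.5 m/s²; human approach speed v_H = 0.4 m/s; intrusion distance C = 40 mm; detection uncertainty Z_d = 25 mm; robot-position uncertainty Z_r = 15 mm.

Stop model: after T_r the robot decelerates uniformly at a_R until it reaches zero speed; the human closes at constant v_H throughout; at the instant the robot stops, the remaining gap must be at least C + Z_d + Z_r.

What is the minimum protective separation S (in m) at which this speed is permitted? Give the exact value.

T_s = v_R/a_R = (9/20)/(1/2) = 0.9000 s
robot covers v_R·T_r = 0.4500·0.1500 = 0.0675 m before braking
robot covers 0.4500·0.9000 − ½·0.5000·0.9000² = 0.2025 m while stopping
human closes 0.4000·1.0500 = 0.4200 m
margins: 0.0400+0.0250+0.0150 = 0.0800 m
S_min ≈ 0.0675+0.2025+0.4200+0.0800  ⇒  S_min = 77/100 m

S_min = 77/100 m = 0.7700 m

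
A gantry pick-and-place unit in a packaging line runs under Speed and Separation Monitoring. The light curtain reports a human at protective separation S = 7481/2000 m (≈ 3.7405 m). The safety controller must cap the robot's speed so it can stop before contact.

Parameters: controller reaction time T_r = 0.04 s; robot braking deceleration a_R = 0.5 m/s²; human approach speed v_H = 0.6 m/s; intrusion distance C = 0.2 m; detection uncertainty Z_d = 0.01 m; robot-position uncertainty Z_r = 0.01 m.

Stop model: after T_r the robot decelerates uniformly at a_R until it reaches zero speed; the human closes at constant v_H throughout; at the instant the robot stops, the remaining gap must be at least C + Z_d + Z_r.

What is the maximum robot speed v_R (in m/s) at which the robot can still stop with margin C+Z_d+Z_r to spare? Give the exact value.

at the boundary: (1)·v² + (31/25)·v + (-6993/2000) = 0
  disc = (31/25)² − 4·(1)·(-6993/2000) = 38809/2500 ; √disc = 197/50
  v_R = (−(31/25) + 197/50) / (2·(1)) = 27/20 m/s
check:
braking lasts T_s = (27/20)/(1/2) = 2.7000 s
reaction-phase robot travel = 1.3500·0.0400 = 0.0540 m
braking distance = 1.3500²/(2·0.5000) = 1.8225 m
person approaches 0.6000·(0.0400+2.7000) = 1.6440 m
residual clearance needed = 0.2000+0.0100+0.0100 = 0.2200 m
sum ≈ 0.0540+1.8225+1.6440+0.2200 ≈ 3.7405 m = S ✓

v_R_max = 27/20 m/s = 1.3500 m/s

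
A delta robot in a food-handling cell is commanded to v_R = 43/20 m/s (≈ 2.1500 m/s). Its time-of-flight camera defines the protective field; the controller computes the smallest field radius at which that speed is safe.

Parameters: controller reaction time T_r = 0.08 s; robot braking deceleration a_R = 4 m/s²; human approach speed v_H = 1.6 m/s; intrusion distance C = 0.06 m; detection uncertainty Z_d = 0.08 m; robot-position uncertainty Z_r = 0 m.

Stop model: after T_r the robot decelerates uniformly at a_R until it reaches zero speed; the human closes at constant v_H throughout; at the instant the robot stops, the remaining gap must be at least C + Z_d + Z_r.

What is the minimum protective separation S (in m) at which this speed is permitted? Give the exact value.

stop time T_s = (43/20)/4 = 0.5375 s
reaction-phase robot travel = 2.1500·0.0800 = 0.1720 m
robot under decel: 2.1500²/(2·4.0000) = 0.5778 m
person approaches 1.6000·(0.0800+0.5375) = 0.9880 m
C+Z_d+Z_r = 0.0600+0.0800+0.0000 = 0.1400 m
S_min ≈ 0.1720+0.5778+0.9880+0.1400  ⇒  S_min = 6009/3200 m

S_min = 6009/3200 m = 1.8778 m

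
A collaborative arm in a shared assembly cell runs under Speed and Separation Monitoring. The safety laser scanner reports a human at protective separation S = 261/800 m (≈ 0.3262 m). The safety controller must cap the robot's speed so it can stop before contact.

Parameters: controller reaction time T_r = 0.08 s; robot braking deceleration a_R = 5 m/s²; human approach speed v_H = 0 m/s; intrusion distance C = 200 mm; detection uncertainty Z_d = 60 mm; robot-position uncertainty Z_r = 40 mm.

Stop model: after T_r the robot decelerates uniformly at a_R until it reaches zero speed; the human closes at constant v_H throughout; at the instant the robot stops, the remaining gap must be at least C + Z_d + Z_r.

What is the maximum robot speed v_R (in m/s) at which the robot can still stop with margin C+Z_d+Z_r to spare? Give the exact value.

v_R_max = 1/4 m/s = 0.2500 m/s

collect terms ⇒ (1/10)·v_R² + (2/25)·v_R + (-21/800) = 0
  disc = (2/25)² − 4·(1/10)·(-21/800) = 169/10000 ; √disc = 13/100
  v_R = (−(2/25) + 13/100) / (2·(1/10)) = 1/4 m/s
check:
stop time T_s = (1/4)/5 = 0.0500 s
robot covers v_R·T_r = 0.2500·0.0800 = 0.0200 m before braking
robot covers 0.2500·0.0500 − ½·5.0000·0.0500² = 0.0063 m while stopping
human over T_r+T_s: 0.0000·(0.0800+0.0500) = 0.0000 m
C+Z_d+Z_r = 0.2000+0.0600+0.0400 = 0.3000 m
sum ≈ 0.0200+0.0063+0.0000+0.3000 ≈ 0.3262 m = S ✓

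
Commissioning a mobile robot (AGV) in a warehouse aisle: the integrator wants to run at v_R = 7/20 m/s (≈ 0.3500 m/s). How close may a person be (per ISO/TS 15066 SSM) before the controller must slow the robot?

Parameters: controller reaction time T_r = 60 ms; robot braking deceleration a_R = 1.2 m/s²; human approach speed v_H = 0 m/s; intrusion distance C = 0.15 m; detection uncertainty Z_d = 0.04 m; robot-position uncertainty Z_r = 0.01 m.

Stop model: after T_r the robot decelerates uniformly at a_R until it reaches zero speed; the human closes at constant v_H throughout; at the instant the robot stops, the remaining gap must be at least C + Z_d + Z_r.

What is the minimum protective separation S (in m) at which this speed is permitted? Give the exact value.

braking lasts T_s = (7/20)/(6/5) = 0.2917 s
robot covers v_R·T_r = 0.3500·0.0600 = 0.0210 m before braking
robot under decel: 0.3500²/(2·1.2000) = 0.0510 m
human closes 0.0000·0.3517 = 0.0000 m
residual clearance needed = 0.1500+0.0400+0.0100 = 0.2000 m
S_min ≈ 0.0210+0.0510+0.0000+0.2000  ⇒  S_min = 6529/24000 m

S_min = 6529/24000 m = 0.2720 m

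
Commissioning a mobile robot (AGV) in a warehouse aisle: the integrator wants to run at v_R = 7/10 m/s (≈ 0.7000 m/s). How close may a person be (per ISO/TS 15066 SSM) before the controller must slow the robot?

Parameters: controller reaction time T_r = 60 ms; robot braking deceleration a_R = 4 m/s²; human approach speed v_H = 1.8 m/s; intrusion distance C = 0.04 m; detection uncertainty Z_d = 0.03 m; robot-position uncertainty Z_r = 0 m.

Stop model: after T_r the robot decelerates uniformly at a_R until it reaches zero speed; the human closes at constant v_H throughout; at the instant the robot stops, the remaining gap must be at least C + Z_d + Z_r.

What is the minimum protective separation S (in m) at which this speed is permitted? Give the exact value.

S_min = 477/800 m = 0.5962 m

braking lasts T_s = (7/10)/4 = 0.1750 s
robot in T_r: 0.7000·0.0600 = 0.0420 m
braking distance = 0.7000²/(2·4.0000) = 0.0612 m
human closes 1.8000·0.2350 = 0.4230 m
margins: 0.0400+0.0300+0.0000 = 0.0700 m
S_min ≈ 0.0420+0.0612+0.4230+0.0700  ⇒  S_min = 477/800 m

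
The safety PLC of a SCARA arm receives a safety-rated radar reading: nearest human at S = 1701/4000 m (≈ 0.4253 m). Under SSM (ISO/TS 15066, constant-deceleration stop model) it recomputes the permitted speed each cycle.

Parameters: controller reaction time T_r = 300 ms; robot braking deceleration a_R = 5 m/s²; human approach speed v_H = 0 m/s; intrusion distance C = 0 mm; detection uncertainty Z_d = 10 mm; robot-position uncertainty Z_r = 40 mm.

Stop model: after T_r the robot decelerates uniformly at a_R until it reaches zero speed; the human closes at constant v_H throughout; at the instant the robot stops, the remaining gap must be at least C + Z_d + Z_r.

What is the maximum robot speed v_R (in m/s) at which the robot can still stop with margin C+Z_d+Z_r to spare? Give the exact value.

v_R_max = 19/20 m/s = 0.9500 m/s

collect terms ⇒ (1/10)·v_R² + (3/10)·v_R + (-1501/4000) = 0
  disc = (3/10)² − 4·(1/10)·(-1501/4000) = 2401/10000 ; √disc = 49/100
  v_R = (−(3/10) + 49/100) / (2·(1/10)) = 19/20 m/s
check:
T_s = v_R/a_R = (19/20)/5 = 0.1900 s
reaction-phase robot travel = 0.9500·0.3000 = 0.2850 m
robot covers 0.9500·0.1900 − ½·5.0000·0.1900² = 0.0902 m while stopping
person approaches 0.0000·(0.3000+0.1900) = 0.0000 m
residual clearance needed = 0.0000+0.0100+0.0400 = 0.0500 m
sum ≈ 0.2850+0.0902+0.0000+0.0500 ≈ 0.4253 m = S ✓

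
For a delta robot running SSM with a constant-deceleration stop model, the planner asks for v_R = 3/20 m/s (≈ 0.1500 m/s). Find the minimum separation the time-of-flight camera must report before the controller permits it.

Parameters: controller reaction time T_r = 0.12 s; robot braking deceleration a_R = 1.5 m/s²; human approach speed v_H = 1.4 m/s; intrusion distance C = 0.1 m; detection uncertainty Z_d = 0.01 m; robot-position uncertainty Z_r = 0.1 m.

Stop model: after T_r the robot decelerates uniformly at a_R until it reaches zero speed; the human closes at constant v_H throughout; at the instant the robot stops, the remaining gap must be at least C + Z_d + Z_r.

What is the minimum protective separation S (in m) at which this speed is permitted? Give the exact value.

S_min = 1087/2000 m = 0.5435 m

stop time T_s = (3/20)/(3/2) = 0.1000 s
robot in T_r: 0.1500·0.1200 = 0.0180 m
robot under decel: 0.1500²/(2·1.5000) = 0.0075 m
human closes 1.4000·0.2200 = 0.3080 m
margins: 0.1000+0.0100+0.1000 = 0.2100 m
S_min ≈ 0.0180+0.0075+0.3080+0.2100  ⇒  S_min = 1087/2000 m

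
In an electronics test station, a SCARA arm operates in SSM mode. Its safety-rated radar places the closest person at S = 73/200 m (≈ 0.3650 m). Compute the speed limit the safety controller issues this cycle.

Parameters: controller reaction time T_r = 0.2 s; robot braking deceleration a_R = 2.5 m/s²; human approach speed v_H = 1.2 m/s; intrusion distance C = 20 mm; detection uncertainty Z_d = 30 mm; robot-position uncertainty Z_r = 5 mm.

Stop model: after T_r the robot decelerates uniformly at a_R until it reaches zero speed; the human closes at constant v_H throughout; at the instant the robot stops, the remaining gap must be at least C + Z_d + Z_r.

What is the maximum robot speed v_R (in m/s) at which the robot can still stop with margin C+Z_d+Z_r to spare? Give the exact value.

at the boundary: (1/5)·v² + (17/25)·v + (-7/100) = 0
  disc = (17/25)² − 4·(1/5)·(-7/100) = 324/625 ; √disc = 18/25
  v_R = (−(17/25) + 18/25) / (2·(1/5)) = 1/10 m/s
check:
T_s = v_R/a_R = (1/10)/(5/2) = 0.0400 s
robot covers v_R·T_r = 0.1000·0.2000 = 0.0200 m before braking
braking distance = 0.1000²/(2·2.5000) = 0.0020 m
human closes 1.2000·0.2400 = 0.2880 m
margins: 0.0200+0.0300+0.0050 = 0.0550 m
sum ≈ 0.0200+0.0020+0.2880+0.0550 ≈ 0.3650 m = S ✓

v_R_max = 1/10 m/s = 0.1000 m/s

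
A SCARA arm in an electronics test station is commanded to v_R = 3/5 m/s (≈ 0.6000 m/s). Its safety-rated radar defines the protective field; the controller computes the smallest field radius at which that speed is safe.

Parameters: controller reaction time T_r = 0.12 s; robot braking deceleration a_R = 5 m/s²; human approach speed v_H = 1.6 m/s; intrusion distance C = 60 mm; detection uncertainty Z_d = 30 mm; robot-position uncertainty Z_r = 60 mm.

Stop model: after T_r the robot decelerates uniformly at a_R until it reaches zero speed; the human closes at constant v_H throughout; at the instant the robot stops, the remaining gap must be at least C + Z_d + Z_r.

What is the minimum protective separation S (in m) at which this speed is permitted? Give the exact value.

S_min = 321/500 m = 0.6420 m

stop time T_s = (3/5)/5 = 0.1200 s
reaction-phase robot travel = 0.6000·0.1200 = 0.0720 m
robot under decel: 0.6000²/(2·5.0000) = 0.0360 m
human over T_r+T_s: 1.6000·(0.1200+0.1200) = 0.3840 m
margins: 0.0600+0.0300+0.0600 = 0.1500 m
S_min ≈ 0.0720+0.0360+0.3840+0.1500  ⇒  S_min = 321/500 m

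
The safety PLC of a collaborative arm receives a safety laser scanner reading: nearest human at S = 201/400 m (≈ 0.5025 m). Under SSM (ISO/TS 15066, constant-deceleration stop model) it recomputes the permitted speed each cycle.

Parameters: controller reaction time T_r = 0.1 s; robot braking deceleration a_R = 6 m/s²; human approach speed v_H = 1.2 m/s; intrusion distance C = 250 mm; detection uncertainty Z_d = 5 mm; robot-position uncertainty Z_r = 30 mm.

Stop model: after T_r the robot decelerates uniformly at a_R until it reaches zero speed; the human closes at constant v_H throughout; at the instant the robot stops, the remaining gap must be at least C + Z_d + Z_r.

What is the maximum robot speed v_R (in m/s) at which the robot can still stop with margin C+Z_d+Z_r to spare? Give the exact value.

collect terms ⇒ (1/12)·v_R² + (3/10)·v_R + (-39/400) = 0
  disc = (3/10)² − 4·(1/12)·(-39/400) = 49/400 ; √disc = 7/20
  v_R = (−(3/10) + 7/20) / (2·(1/12)) = 3/10 m/s
check:
T_s = v_R/a_R = (3/10)/6 = 0.0500 s
robot covers v_R·T_r = 0.3000·0.1000 = 0.0300 m before braking
robot covers 0.3000·0.0500 − ½·6.0000·0.0500² = 0.0075 m while stopping
human over T_r+T_s: 1.2000·(0.1000+0.0500) = 0.1800 m
margins: 0.2500+0.0050+0.0300 = 0.2850 m
sum ≈ 0.0300+0.0075+0.1800+0.2850 ≈ 0.5025 m = S ✓

v_R_max = 3/10 m/s = 0.3000 m/s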